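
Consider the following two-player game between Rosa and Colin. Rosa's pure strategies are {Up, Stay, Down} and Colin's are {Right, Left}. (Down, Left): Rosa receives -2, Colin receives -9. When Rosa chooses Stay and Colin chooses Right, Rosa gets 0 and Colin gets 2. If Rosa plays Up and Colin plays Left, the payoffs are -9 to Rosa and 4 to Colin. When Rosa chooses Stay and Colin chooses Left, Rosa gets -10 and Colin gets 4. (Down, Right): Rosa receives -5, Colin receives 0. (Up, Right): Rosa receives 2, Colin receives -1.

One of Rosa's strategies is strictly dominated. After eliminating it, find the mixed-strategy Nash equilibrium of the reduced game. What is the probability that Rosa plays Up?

p = 9/14

Rosa's strategy Stay is strictly dominated by Up: 2 > 0 and -9 > -10. Eliminate Stay.
Rosa's mix must leave Colin indifferent between Right and Left.
  Colin's payoff from Right: p·(-1) + (1−p)·0 = -p
  Colin's payoff from Left: p·4 + (1−p)·(-9) = 13p - 9
  -p = 13p - 9  ⇒  -14p = -9  ⇒  p = 9/14.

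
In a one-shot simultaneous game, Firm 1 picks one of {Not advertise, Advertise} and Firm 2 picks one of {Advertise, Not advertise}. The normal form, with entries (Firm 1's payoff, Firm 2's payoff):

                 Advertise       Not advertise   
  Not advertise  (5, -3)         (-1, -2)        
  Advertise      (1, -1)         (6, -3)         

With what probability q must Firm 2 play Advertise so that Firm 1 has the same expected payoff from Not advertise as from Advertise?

Firm 2's mix must leave Firm 1 indifferent between Not advertise and Advertise.
  Firm 1's payoff from Not advertise: q·5 + (1−q)·(-1) = 6q - 1
  Firm 1's payoff from Advertise: q·1 + (1−q)·6 = -5q + 6
  6q - 1 = -5q + 6  ⇒  11q = 7  ⇒  q = 7/11.

q = 7/11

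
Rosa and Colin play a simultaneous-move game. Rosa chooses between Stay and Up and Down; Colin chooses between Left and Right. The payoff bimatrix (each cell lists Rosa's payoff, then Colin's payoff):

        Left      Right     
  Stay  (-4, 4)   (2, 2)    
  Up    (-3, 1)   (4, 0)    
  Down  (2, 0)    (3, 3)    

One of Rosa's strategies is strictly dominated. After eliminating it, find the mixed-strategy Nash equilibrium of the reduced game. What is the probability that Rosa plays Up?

Rosa's strategy Stay is strictly dominated by Up: -3 > -4 and 4 > 2. Eliminate Stay.
In a mixed equilibrium Colin is indifferent between Left and Right; this condition fixes p.
  Colin's payoff to Left: p·1 + (1−p)·0 = p
  Colin's payoff to Right: p·0 + (1−p)·3 = -3p + 3
  p = -3p + 3  ⇒  4p = 3  ⇒  p = 3/4.

p = 3/4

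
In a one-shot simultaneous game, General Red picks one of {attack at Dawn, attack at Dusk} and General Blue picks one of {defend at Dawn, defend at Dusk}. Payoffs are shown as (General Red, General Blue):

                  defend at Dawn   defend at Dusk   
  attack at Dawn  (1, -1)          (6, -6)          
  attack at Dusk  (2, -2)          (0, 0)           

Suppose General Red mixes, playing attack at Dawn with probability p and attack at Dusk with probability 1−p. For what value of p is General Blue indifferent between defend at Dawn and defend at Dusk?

p = 2/7

In a mixed equilibrium General Blue is indifferent between defend at Dawn and defend at Dusk; this condition fixes p.
  General Blue's payoff to defend at Dawn: p·(-1) + (1−p)·(-2) = p - 2
  General Blue's payoff to defend at Dusk: p·(-6) + (1−p)·0 = -6p
  p - 2 = -6p  ⇒  7p = 2  ⇒  p = 2/7.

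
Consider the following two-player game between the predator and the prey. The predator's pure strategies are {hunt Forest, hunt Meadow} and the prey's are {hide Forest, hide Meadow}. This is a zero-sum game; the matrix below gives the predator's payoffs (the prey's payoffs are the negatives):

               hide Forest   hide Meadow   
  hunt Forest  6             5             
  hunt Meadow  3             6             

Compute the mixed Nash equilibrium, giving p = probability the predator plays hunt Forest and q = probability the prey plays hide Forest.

The prey's indifference between hide Forest and hide Meadow determines the predator's mixing probability p:
  the prey's expected payoff from hide Forest: p·(-6) + (1−p)·(-3) = -3p - 3
  the prey's expected payoff from hide Meadow: p·(-5) + (1−p)·(-6) = p - 6
  -3p - 3 = p - 6  ⇒  -4p = -3  ⇒  p = 3/4.
The predator's indifference between hunt Forest and hunt Meadow determines the prey's mixing probability q:
  the predator's payoff from hunt Forest: q·6 + (1−q)·5 = q + 5
  the predator's payoff from hunt Meadow: q·3 + (1−q)·6 = -3q + 6
  q + 5 = -3q + 6  ⇒  4q = 1  ⇒  q = 1/4.

p = 3/4, q = 1/4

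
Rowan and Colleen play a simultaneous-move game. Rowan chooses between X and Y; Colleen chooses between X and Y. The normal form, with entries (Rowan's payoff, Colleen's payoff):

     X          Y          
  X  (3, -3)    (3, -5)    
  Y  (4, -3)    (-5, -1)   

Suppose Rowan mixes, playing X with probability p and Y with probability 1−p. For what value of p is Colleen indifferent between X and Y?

In a mixed equilibrium Colleen is indifferent between X and Y; this condition fixes p.
  Colleen's payoff from X: p·(-3) + (1−p)·(-3) = -3
  Colleen's payoff from Y: p·(-5) + (1−p)·(-1) = -4p - 1
  -3 = -4p - 1  ⇒  4p = 2  ⇒  p = 1/2.

p = 1/2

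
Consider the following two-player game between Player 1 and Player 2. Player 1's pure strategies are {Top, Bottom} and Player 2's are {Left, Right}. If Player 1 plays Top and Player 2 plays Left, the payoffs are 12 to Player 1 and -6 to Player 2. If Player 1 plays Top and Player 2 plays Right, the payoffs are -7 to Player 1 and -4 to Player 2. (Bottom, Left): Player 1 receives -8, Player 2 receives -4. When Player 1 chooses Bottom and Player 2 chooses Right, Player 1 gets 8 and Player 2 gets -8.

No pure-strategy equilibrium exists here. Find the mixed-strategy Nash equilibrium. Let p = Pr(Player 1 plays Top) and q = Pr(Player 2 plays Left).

p = 2/3, q = 3/7

Player 2's indifference between Left and Right determines Player 1's mixing probability p:
  Player 2's payoff to Left: p·(-6) + (1−p)·(-4) = -2p - 4
  Player 2's payoff to Right: p·(-4) + (1−p)·(-8) = 4p - 8
  -2p - 4 = 4p - 8  ⇒  -6p = -4  ⇒  p = 2/3.
In a mixed equilibrium Player 1 is indifferent between Top and Bottom; this condition fixes q.
  Player 1's expected payoff from Top: q·12 + (1−q)·(-7) = 19q - 7
  Player 1's expected payoff from Bottom: q·(-8) + (1−q)·8 = -16q + 8
  19q - 7 = -16q + 8  ⇒  35q = 15  ⇒  q = 3/7.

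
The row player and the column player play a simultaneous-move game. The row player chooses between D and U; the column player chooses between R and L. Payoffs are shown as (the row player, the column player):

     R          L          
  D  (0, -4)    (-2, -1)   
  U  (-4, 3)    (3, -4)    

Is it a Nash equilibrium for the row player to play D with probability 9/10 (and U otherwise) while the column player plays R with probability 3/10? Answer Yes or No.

Given the row player's mix p = 9/10, the column player's payoff from R is -33/10 but from L is -13/10. The column player strictly prefers L, so the column player would not mix.
So the proposed profile is not a Nash equilibrium.

No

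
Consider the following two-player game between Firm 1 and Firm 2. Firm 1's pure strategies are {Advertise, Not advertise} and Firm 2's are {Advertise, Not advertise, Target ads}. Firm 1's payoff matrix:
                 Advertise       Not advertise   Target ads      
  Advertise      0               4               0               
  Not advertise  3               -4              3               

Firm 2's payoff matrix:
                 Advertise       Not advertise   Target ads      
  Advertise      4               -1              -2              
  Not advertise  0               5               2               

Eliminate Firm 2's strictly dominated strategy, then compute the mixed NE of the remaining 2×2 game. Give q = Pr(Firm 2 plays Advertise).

Firm 2's strategy Target ads is strictly dominated by Not advertise: -1 > -2 and 5 > 2. Eliminate Target ads.
For Firm 1 to be willing to mix, Firm 1 must be indifferent between Advertise and Not advertise, which pins down Firm 2's mix.
  Firm 1's payoff from Advertise: q·0 + (1−q)·4 = -4q + 4
  Firm 1's payoff from Not advertise: q·3 + (1−q)·(-4) = 7q - 4
  -4q + 4 = 7q - 4  ⇒  -11q = -8  ⇒  q = 8/11.

q = 8/11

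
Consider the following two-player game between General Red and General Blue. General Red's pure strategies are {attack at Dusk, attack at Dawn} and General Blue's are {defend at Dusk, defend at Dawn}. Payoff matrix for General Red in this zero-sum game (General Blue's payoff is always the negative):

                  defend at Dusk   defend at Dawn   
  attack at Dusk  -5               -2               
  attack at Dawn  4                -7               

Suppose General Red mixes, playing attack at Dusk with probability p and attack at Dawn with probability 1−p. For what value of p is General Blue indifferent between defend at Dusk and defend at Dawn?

p = 11/14

Set General Blue's expected payoff from defend at Dusk equal to that from defend at Dawn:
  General Blue's payoff from defend at Dusk: p·5 + (1−p)·(-4) = 9p - 4
  General Blue's payoff from defend at Dawn: p·2 + (1−p)·7 = -5p + 7
  9p - 4 = -5p + 7  ⇒  14p = 11  ⇒  p = 11/14.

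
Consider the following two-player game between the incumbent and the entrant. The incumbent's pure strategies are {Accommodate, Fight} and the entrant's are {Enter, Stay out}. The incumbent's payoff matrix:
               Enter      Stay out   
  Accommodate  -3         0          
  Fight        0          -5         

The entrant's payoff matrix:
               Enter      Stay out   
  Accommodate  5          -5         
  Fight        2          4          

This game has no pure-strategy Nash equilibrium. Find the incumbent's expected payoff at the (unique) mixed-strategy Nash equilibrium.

-15/8

The entrant's mix must leave the incumbent indifferent between Accommodate and Fight.
  the incumbent's payoff from Accommodate: q·(-3) + (1−q)·0 = -3q
  the incumbent's payoff from Fight: q·0 + (1−q)·(-5) = 5q - 5
  -3q = 5q - 5  ⇒  -8q = -5  ⇒  q = 5/8.
At equilibrium the incumbent is indifferent across rows, so the incumbent's payoff equals the payoff from Accommodate: (5/8)·(-3) + (3/8)·0 = -15/8.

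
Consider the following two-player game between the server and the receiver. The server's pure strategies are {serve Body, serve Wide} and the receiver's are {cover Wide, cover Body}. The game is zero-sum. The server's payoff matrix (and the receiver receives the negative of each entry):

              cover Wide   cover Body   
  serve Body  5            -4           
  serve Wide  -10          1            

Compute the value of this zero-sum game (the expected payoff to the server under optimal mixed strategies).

Set the server's expected payoff from serve Body equal to that from serve Wide:
  the server's payoff to serve Body: q·5 + (1−q)·(-4) = 9q - 4
  the server's payoff to serve Wide: q·(-10) + (1−q)·1 = -11q + 1
  9q - 4 = -11q + 1  ⇒  20q = 5  ⇒  q = 1/4.
The value is the server's expected payoff against this mix (using serve Body): (1/4)·5 + (3/4)·(-4) = -7/4.

v = -7/4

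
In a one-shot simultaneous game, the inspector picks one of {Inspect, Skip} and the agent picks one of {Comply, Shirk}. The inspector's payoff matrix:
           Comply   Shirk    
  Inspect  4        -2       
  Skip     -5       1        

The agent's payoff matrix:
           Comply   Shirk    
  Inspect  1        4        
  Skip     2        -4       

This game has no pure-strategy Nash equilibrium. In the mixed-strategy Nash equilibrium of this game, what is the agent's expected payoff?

The inspector's mix must leave the agent indifferent between Comply and Shirk.
  the agent's expected payoff from Comply: p·1 + (1−p)·2 = -p + 2
  the agent's expected payoff from Shirk: p·4 + (1−p)·(-4) = 8p - 4
  -p + 2 = 8p - 4  ⇒  -9p = -6  ⇒  p = 2/3.
At equilibrium the agent is indifferent across columns, so the agent's payoff equals the payoff from Comply: (2/3)·1 + (1/3)·2 = 4/3.

4/3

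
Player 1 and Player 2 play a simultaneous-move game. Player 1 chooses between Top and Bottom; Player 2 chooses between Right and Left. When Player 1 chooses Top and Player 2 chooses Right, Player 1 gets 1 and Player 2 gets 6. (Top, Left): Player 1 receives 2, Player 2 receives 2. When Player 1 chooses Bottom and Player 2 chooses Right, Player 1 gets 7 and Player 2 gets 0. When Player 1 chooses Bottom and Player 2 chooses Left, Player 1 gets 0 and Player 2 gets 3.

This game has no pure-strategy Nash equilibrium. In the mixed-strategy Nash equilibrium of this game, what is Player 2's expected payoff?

Player 1's mix must leave Player 2 indifferent between Right and Left.
  Player 2's payoff to Right: p·6 + (1−p)·0 = 6p
  Player 2's payoff to Left: p·2 + (1−p)·3 = -p + 3
  6p = -p + 3  ⇒  7p = 3  ⇒  p = 3/7.
At equilibrium Player 2 is indifferent across columns, so Player 2's payoff equals the payoff from Right: (3/7)·6 + (4/7)·0 = 18/7.

18/7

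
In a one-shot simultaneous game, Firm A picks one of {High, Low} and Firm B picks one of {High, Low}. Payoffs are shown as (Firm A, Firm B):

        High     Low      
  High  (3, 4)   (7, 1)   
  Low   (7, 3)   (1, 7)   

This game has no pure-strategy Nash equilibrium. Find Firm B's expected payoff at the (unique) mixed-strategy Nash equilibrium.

In a mixed equilibrium Firm B is indifferent between High and Low; this condition fixes p.
  Firm B's payoff to High: p·4 + (1−p)·3 = p + 3
  Firm B's payoff to Low: p·1 + (1−p)·7 = -6p + 7
  p + 3 = -6p + 7  ⇒  7p = 4  ⇒  p = 4/7.
At equilibrium Firm B is indifferent across columns, so Firm B's payoff equals the payoff from High: (4/7)·4 + (3/7)·3 = 25/7.

25/7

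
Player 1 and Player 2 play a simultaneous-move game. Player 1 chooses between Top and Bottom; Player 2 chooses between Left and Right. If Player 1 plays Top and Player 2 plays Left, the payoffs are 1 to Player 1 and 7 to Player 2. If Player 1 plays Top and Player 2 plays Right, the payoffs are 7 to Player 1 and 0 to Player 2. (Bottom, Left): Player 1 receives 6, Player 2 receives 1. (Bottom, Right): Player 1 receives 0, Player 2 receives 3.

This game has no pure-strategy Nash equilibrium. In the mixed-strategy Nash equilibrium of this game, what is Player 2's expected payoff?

7/3

In a mixed equilibrium Player 2 is indifferent between Left and Right; this condition fixes p.
  Player 2's payoff to Left: p·7 + (1−p)·1 = 6p + 1
  Player 2's payoff to Right: p·0 + (1−p)·3 = -3p + 3
  6p + 1 = -3p + 3  ⇒  9p = 2  ⇒  p = 2/9.
At equilibrium Player 2 is indifferent across columns, so Player 2's payoff equals the payoff from Left: (2/9)·7 + (7/9)·1 = 7/3.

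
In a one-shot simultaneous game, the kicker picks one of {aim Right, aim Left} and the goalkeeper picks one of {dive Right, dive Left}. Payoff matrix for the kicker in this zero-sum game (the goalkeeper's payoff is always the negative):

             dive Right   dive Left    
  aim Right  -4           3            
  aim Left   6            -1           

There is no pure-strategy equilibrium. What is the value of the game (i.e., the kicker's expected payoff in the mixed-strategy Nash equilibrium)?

In a mixed equilibrium the kicker is indifferent between aim Right and aim Left; this condition fixes q.
  the kicker's payoff to aim Right: q·(-4) + (1−q)·3 = -7q + 3
  the kicker's payoff to aim Left: q·6 + (1−q)·(-1) = 7q - 1
  -7q + 3 = 7q - 1  ⇒  -14q = -4  ⇒  q = 2/7.
The value is the kicker's expected payoff against this mix (using aim Right): (2/7)·(-4) + (5/7)·3 = 1.

v = 1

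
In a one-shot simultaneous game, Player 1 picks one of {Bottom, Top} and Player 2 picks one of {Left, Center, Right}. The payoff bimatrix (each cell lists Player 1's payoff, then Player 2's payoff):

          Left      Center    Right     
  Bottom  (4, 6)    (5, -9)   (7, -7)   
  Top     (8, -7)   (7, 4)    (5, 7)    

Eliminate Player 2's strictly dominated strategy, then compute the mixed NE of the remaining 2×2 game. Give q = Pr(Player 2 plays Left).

Player 2's strategy Center is strictly dominated by Right: -7 > -9 and 7 > 4. Eliminate Center.
Player 1's indifference between Bottom and Top determines Player 2's mixing probability q:
  Player 1's payoff to Bottom: q·4 + (1−q)·7 = -3q + 7
  Player 1's payoff to Top: q·8 + (1−q)·5 = 3q + 5
  -3q + 7 = 3q + 5  ⇒  -6q = -2  ⇒  q = 1/3.

q = 1/3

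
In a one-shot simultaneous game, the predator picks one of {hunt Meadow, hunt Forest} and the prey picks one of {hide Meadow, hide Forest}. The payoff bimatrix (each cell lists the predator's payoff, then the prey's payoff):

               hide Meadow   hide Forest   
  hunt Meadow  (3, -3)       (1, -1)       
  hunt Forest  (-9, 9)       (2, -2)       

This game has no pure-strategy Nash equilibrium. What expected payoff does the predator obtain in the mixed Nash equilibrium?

Set the predator's expected payoff from hunt Meadow equal to that from hunt Forest:
  the predator's expected payoff from hunt Meadow: q·3 + (1−q)·1 = 2q + 1
  the predator's expected payoff from hunt Forest: q·(-9) + (1−q)·2 = -11q + 2
  2q + 1 = -11q + 2  ⇒  13q = 1  ⇒  q = 1/13.
At equilibrium the predator is indifferent across rows, so the predator's payoff equals the payoff from hunt Meadow: (1/13)·3 + (12/13)·1 = 15/13.

15/13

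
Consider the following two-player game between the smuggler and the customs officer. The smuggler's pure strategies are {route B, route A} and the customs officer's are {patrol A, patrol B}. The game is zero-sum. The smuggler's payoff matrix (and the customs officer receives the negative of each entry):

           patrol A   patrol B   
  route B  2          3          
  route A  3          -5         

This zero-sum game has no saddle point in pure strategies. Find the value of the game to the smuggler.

v = 19/9

For the smuggler to be willing to mix, the smuggler must be indifferent between route B and route A, which pins down the customs officer's mix.
  the smuggler's payoff to route B: q·2 + (1−q)·3 = -q + 3
  the smuggler's payoff to route A: q·3 + (1−q)·(-5) = 8q - 5
  -q + 3 = 8q - 5  ⇒  -9q = -8  ⇒  q = 8/9.
The value is the smuggler's expected payoff against this mix (using route B): (8/9)·2 + (1/9)·3 = 19/9.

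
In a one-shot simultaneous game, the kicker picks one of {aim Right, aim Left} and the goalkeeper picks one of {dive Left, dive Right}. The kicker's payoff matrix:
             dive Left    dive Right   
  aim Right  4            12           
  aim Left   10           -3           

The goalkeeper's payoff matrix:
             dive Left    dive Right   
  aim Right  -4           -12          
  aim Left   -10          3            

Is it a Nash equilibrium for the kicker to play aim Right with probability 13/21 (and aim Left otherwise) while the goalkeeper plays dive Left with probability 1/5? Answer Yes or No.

Given the goalkeeper's mix q = 1/5, the kicker's payoff from aim Right is 52/5 but from aim Left is -2/5. The kicker strictly prefers aim Right, so the kicker would not mix.
So the proposed profile is not a Nash equilibrium.

No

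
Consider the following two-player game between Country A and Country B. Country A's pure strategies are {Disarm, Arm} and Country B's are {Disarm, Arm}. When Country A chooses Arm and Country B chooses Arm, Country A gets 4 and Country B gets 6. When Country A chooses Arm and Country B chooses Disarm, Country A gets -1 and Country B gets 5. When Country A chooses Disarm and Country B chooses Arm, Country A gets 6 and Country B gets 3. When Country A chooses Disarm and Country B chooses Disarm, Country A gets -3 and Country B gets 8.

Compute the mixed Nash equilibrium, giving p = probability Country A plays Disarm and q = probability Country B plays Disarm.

In a mixed equilibrium Country B is indifferent between Disarm and Arm; this condition fixes p.
  Country B's payoff from Disarm: p·8 + (1−p)·5 = 3p + 5
  Country B's payoff from Arm: p·3 + (1−p)·6 = -3p + 6
  3p + 5 = -3p + 6  ⇒  6p = 1  ⇒  p = 1/6.
For Country A to be willing to mix, Country A must be indifferent between Disarm and Arm, which pins down Country B's mix.
  Country A's payoff from Disarm: q·(-3) + (1−q)·6 = -9q + 6
  Country A's payoff from Arm: q·(-1) + (1−q)·4 = -5q + 4
  -9q + 6 = -5q + 4  ⇒  -4q = -2  ⇒  q = 1/2.

p = 1/6, q = 1/2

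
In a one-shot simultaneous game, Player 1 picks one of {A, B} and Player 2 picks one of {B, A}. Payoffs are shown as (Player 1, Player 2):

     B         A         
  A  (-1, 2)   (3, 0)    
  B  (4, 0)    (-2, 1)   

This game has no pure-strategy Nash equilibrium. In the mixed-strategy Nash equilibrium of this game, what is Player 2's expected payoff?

In a mixed equilibrium Player 2 is indifferent between B and A; this condition fixes p.
  Player 2's payoff from B: p·2 + (1−p)·0 = 2p
  Player 2's payoff from A: p·0 + (1−p)·1 = -p + 1
  2p = -p + 1  ⇒  3p = 1  ⇒  p = 1/3.
At equilibrium Player 2 is indifferent across columns, so Player 2's payoff equals the payoff from B: (1/3)·2 + (2/3)·0 = 2/3.

2/3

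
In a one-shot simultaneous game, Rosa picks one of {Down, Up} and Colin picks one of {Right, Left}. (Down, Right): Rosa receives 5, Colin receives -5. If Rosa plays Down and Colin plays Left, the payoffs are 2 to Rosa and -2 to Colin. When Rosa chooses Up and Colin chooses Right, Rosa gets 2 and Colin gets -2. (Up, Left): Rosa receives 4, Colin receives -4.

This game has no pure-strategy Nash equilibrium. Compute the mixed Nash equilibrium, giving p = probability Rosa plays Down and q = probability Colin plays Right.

Rosa's mix must leave Colin indifferent between Right and Left.
  Colin's payoff from Right: p·(-5) + (1−p)·(-2) = -3p - 2
  Colin's payoff from Left: p·(-2) + (1−p)·(-4) = 2p - 4
  -3p - 2 = 2p - 4  ⇒  -5p = -2  ⇒  p = 2/5.
In a mixed equilibrium Rosa is indifferent between Down and Up; this condition fixes q.
  Rosa's expected payoff from Down: q·5 + (1−q)·2 = 3q + 2
  Rosa's expected payoff from Up: q·2 + (1−q)·4 = -2q + 4
  3q + 2 = -2q + 4  ⇒  5q = 2  ⇒  q = 2/5.

p = 2/5, q = 2/5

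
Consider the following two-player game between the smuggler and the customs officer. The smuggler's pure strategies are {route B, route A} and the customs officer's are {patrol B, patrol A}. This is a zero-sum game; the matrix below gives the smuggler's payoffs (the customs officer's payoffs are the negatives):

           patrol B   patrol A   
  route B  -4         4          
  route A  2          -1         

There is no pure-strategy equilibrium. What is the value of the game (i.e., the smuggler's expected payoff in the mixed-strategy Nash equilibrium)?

v = 4/11

Set the smuggler's expected payoff from route B equal to that from route A:
  the smuggler's payoff to route B: q·(-4) + (1−q)·4 = -8q + 4
  the smuggler's payoff to route A: q·2 + (1−q)·(-1) = 3q - 1
  -8q + 4 = 3q - 1  ⇒  -11q = -5  ⇒  q = 5/11.
The value is the smuggler's expected payoff against this mix (using route B): (5/11)·(-4) + (6/11)·4 = 4/11.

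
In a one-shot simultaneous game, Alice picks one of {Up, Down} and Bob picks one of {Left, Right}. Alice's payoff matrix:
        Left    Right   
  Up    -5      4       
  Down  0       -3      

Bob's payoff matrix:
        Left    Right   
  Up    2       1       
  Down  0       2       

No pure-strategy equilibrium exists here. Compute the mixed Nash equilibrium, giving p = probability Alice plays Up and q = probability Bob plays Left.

p = 2/3, q = 7/12

Bob's indifference between Left and Right determines Alice's mixing probability p:
  Bob's payoff from Left: p·2 + (1−p)·0 = 2p
  Bob's payoff from Right: p·1 + (1−p)·2 = -p + 2
  2p = -p + 2  ⇒  3p = 2  ⇒  p = 2/3.
In a mixed equilibrium Alice is indifferent between Up and Down; this condition fixes q.
  Alice's payoff to Up: q·(-5) + (1−q)·4 = -9q + 4
  Alice's payoff to Down: q·0 + (1−q)·(-3) = 3q - 3
  -9q + 4 = 3q - 3  ⇒  -12q = -7  ⇒  q = 7/12.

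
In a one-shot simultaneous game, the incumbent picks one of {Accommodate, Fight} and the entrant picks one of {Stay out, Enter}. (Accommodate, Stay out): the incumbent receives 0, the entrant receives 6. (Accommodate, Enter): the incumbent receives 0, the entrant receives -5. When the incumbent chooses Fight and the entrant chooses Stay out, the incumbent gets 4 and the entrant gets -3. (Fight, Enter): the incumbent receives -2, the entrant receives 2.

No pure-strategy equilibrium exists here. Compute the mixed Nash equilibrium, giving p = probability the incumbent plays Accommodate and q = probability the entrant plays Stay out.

The entrant's indifference between Stay out and Enter determines the incumbent's mixing probability p:
  the entrant's payoff to Stay out: p·6 + (1−p)·(-3) = 9p - 3
  the entrant's payoff to Enter: p·(-5) + (1−p)·2 = -7p + 2
  9p - 3 = -7p + 2  ⇒  16p = 5  ⇒  p = 5/16.
The incumbent's indifference between Accommodate and Fight determines the entrant's mixing probability q:
  the incumbent's payoff from Accommodate: q·0 + (1−q)·0 = 0
  the incumbent's payoff from Fight: q·4 + (1−q)·(-2) = 6q - 2
  0 = 6q - 2  ⇒  -6q = -2  ⇒  q = 1/3.

p = 5/16, q = 1/3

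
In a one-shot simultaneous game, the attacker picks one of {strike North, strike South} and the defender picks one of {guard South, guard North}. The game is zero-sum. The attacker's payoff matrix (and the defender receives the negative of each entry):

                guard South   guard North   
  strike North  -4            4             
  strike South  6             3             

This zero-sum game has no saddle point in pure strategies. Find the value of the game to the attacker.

v = 36/11

The defender's mix must leave the attacker indifferent between strike North and strike South.
  the attacker's payoff to strike North: q·(-4) + (1−q)·4 = -8q + 4
  the attacker's payoff to strike South: q·6 + (1−q)·3 = 3q + 3
  -8q + 4 = 3q + 3  ⇒  -11q = -1  ⇒  q = 1/11.
The value is the attacker's expected payoff against this mix (using strike North): (1/11)·(-4) + (10/11)·4 = 36/11.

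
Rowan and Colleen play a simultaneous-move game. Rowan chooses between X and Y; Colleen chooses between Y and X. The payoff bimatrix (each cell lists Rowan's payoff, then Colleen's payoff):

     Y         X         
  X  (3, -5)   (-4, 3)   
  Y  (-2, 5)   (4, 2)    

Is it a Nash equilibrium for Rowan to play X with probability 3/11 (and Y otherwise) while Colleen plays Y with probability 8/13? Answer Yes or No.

Yes

Check Colleen's indifference given Rowan's mix p = 3/11:
  payoff from Y = 25/11; payoff from X = 25/11 — equal.
Check Rowan's indifference given Colleen's mix q = 8/13:
  payoff from X = 4/13; payoff from Y = 4/13 — equal.
Both players are indifferent, so neither can profitably deviate.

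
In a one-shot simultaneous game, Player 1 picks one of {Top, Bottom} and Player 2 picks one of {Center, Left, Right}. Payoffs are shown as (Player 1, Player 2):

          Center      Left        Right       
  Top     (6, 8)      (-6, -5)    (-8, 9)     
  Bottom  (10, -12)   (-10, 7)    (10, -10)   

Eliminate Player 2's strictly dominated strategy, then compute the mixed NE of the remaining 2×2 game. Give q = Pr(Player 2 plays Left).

Player 2's strategy Center is strictly dominated by Right: 9 > 8 and -10 > -12. Eliminate Center.
In a mixed equilibrium Player 1 is indifferent between Top and Bottom; this condition fixes q.
  Player 1's expected payoff from Top: q·(-6) + (1−q)·(-8) = 2q - 8
  Player 1's expected payoff from Bottom: q·(-10) + (1−q)·10 = -20q + 10
  2q - 8 = -20q + 10  ⇒  22q = 18  ⇒  q = 9/11.

q = 9/11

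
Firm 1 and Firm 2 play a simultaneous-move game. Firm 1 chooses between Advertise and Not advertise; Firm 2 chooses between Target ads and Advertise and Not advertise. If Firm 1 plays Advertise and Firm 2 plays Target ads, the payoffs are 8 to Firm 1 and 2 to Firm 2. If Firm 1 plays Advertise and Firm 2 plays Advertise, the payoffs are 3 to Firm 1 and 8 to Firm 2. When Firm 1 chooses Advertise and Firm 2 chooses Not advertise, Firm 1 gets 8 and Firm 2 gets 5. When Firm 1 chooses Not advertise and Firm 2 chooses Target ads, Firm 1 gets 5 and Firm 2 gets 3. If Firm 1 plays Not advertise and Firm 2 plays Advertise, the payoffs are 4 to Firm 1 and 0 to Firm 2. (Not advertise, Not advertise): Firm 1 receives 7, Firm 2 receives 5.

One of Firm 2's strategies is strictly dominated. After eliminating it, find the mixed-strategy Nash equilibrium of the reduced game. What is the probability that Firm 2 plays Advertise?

Firm 2's strategy Target ads is strictly dominated by Not advertise: 5 > 2 and 5 > 3. Eliminate Target ads.
Firm 1's indifference between Advertise and Not advertise determines Firm 2's mixing probability q:
  Firm 1's payoff from Advertise: q·3 + (1−q)·8 = -5q + 8
  Firm 1's payoff from Not advertise: q·4 + (1−q)·7 = -3q + 7
  -5q + 8 = -3q + 7  ⇒  -2q = -1  ⇒  q = 1/2.

q = 1/2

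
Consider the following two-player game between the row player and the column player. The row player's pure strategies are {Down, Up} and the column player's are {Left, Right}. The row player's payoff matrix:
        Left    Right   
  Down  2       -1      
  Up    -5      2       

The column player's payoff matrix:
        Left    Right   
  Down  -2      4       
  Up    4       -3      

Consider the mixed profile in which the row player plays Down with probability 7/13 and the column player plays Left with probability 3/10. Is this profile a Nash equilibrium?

Yes

Check the column player's indifference given the row player's mix p = 7/13:
  payoff from Left = 10/13; payoff from Right = 10/13 — equal.
Check the row player's indifference given the column player's mix q = 3/10:
  payoff from Down = -1/10; payoff from Up = -1/10 — equal.
Both players are indifferent, so neither can profitably deviate.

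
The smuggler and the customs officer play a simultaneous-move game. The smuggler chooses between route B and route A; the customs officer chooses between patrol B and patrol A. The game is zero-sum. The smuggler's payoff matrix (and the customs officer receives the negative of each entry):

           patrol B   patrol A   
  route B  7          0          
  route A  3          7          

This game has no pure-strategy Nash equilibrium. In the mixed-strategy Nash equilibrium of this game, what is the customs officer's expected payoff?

-49/11

The smuggler's mix must leave the customs officer indifferent between patrol B and patrol A.
  the customs officer's payoff to patrol B: p·(-7) + (1−p)·(-3) = -4p - 3
  the customs officer's payoff to patrol A: p·0 + (1−p)·(-7) = 7p - 7
  -4p - 3 = 7p - 7  ⇒  -11p = -4  ⇒  p = 4/11.
At equilibrium the customs officer is indifferent across columns, so the customs officer's payoff equals the payoff from patrol B: (4/11)·(-7) + (7/11)·(-3) = -49/11.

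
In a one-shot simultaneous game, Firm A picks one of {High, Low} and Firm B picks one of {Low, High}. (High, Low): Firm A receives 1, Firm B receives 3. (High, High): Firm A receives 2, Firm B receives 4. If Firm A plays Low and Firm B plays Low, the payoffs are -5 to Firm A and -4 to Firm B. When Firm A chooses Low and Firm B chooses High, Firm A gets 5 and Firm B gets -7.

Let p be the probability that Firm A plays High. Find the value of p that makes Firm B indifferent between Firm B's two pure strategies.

p = 3/4

Firm A's mix must leave Firm B indifferent between Low and High.
  Firm B's expected payoff from Low: p·3 + (1−p)·(-4) = 7p - 4
  Firm B's expected payoff from High: p·4 + (1−p)·(-7) = 11p - 7
  7p - 4 = 11p - 7  ⇒  -4p = -3  ⇒  p = 3/4.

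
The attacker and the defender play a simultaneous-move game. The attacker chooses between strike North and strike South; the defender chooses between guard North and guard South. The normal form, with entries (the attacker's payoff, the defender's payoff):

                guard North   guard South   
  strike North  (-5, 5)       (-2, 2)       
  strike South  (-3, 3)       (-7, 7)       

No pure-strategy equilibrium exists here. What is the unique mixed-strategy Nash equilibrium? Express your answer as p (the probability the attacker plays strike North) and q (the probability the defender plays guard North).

p = 4/7, q = 5/7

In a mixed equilibrium the defender is indifferent between guard North and guard South; this condition fixes p.
  the defender's payoff from guard North: p·5 + (1−p)·3 = 2p + 3
  the defender's payoff from guard South: p·2 + (1−p)·7 = -5p + 7
  2p + 3 = -5p + 7  ⇒  7p = 4  ⇒  p = 4/7.
Set the attacker's expected payoff from strike North equal to that from strike South:
  the attacker's expected payoff from strike North: q·(-5) + (1−q)·(-2) = -3q - 2
  the attacker's expected payoff from strike South: q·(-3) + (1−q)·(-7) = 4q - 7
  -3q - 2 = 4q - 7  ⇒  -7q = -5  ⇒  q = 5/7.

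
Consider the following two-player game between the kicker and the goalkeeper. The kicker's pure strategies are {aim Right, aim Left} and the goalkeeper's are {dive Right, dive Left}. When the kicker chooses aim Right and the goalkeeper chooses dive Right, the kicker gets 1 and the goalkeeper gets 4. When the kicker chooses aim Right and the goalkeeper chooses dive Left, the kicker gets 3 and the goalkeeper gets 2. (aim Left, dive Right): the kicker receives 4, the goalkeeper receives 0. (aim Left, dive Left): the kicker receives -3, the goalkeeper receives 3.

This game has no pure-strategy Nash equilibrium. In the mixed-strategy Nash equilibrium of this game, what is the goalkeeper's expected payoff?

12/5

The kicker's mix must leave the goalkeeper indifferent between dive Right and dive Left.
  the goalkeeper's payoff from dive Right: p·4 + (1−p)·0 = 4p
  the goalkeeper's payoff from dive Left: p·2 + (1−p)·3 = -p + 3
  4p = -p + 3  ⇒  5p = 3  ⇒  p = 3/5.
At equilibrium the goalkeeper is indifferent across columns, so the goalkeeper's payoff equals the payoff from dive Right: (3/5)·4 + (2/5)·0 = 12/5.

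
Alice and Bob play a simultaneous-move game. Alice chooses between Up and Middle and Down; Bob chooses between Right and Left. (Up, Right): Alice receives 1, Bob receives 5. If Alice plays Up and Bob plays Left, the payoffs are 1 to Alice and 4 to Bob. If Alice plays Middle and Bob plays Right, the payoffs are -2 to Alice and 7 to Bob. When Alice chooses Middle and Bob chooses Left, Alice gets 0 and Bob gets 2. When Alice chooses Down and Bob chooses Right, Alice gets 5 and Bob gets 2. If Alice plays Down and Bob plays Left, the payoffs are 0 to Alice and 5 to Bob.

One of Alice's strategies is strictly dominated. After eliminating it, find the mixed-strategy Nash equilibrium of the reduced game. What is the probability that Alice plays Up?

p = 3/4

Alice's strategy Middle is strictly dominated by Up: 1 > -2 and 1 > 0. Eliminate Middle.
Alice's mix must leave Bob indifferent between Right and Left.
  Bob's expected payoff from Right: p·5 + (1−p)·2 = 3p + 2
  Bob's expected payoff from Left: p·4 + (1−p)·5 = -p + 5
  3p + 2 = -p + 5  ⇒  4p = 3  ⇒  p = 3/4.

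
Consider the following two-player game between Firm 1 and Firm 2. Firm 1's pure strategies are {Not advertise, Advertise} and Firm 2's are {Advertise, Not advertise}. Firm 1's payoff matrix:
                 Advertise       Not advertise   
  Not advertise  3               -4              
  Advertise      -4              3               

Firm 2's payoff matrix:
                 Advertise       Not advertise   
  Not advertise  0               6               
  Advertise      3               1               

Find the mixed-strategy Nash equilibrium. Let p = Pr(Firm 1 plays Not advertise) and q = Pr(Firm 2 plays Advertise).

p = 1/4, q = 1/2

For Firm 2 to be willing to mix, Firm 2 must be indifferent between Advertise and Not advertise, which pins down Firm 1's mix.
  Firm 2's expected payoff from Advertise: p·0 + (1−p)·3 = -3p + 3
  Firm 2's expected payoff from Not advertise: p·6 + (1−p)·1 = 5p + 1
  -3p + 3 = 5p + 1  ⇒  -8p = -2  ⇒  p = 1/4.
For Firm 1 to be willing to mix, Firm 1 must be indifferent between Not advertise and Advertise, which pins down Firm 2's mix.
  Firm 1's payoff to Not advertise: q·3 + (1−q)·(-4) = 7q - 4
  Firm 1's payoff to Advertise: q·(-4) + (1−q)·3 = -7q + 3
  7q - 4 = -7q + 3  ⇒  14q = 7  ⇒  q = 1/2.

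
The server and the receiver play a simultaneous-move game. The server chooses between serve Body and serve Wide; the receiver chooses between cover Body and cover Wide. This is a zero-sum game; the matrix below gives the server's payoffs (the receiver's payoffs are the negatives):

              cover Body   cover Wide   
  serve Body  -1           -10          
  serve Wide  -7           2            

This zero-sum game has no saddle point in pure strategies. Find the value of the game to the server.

In a mixed equilibrium the server is indifferent between serve Body and serve Wide; this condition fixes q.
  the server's expected payoff from serve Body: q·(-1) + (1−q)·(-10) = 9q - 10
  the server's expected payoff from serve Wide: q·(-7) + (1−q)·2 = -9q + 2
  9q - 10 = -9q + 2  ⇒  18q = 12  ⇒  q = 2/3.
The value is the server's expected payoff against this mix (using serve Body): (2/3)·(-1) + (1/3)·(-10) = -4.

v = -4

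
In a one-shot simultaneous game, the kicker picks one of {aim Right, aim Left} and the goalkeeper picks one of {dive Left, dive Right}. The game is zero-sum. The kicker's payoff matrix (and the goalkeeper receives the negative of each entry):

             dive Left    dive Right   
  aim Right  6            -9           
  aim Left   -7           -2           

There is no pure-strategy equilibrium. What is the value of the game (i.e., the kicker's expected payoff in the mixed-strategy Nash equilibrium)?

v = -15/4

Set the kicker's expected payoff from aim Right equal to that from aim Left:
  the kicker's payoff from aim Right: q·6 + (1−q)·(-9) = 15q - 9
  the kicker's payoff from aim Left: q·(-7) + (1−q)·(-2) = -5q - 2
  15q - 9 = -5q - 2  ⇒  20q = 7  ⇒  q = 7/20.
The value is the kicker's expected payoff against this mix (using aim Right): (7/20)·6 + (13/20)·(-9) = -15/4.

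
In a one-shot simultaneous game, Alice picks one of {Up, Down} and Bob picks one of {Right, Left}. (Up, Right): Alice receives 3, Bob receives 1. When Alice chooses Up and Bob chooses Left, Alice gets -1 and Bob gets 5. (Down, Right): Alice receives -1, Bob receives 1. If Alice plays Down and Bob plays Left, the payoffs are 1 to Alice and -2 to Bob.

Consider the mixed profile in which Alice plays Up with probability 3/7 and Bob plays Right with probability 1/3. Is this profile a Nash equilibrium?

Check Bob's indifference given Alice's mix p = 3/7:
  payoff from Right = 1; payoff from Left = 1 — equal.
Check Alice's indifference given Bob's mix q = 1/3:
  payoff from Up = 1/3; payoff from Down = 1/3 — equal.
Both players are indifferent, so neither can profitably deviate.

Yes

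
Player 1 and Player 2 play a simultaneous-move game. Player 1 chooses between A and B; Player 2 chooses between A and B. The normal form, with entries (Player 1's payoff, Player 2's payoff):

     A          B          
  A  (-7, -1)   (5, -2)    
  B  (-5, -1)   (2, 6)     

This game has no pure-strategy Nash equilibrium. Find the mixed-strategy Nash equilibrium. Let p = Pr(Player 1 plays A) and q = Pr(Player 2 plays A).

p = 7/8, q = 3/5

Player 2's indifference between A and B determines Player 1's mixing probability p:
  Player 2's payoff from A: p·(-1) + (1−p)·(-1) = -1
  Player 2's payoff from B: p·(-2) + (1−p)·6 = -8p + 6
  -1 = -8p + 6  ⇒  8p = 7  ⇒  p = 7/8.
Player 2's mix must leave Player 1 indifferent between A and B.
  Player 1's payoff from A: q·(-7) + (1−q)·5 = -12q + 5
  Player 1's payoff from B: q·(-5) + (1−q)·2 = -7q + 2
  -12q + 5 = -7q + 2  ⇒  -5q = -3  ⇒  q = 3/5.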